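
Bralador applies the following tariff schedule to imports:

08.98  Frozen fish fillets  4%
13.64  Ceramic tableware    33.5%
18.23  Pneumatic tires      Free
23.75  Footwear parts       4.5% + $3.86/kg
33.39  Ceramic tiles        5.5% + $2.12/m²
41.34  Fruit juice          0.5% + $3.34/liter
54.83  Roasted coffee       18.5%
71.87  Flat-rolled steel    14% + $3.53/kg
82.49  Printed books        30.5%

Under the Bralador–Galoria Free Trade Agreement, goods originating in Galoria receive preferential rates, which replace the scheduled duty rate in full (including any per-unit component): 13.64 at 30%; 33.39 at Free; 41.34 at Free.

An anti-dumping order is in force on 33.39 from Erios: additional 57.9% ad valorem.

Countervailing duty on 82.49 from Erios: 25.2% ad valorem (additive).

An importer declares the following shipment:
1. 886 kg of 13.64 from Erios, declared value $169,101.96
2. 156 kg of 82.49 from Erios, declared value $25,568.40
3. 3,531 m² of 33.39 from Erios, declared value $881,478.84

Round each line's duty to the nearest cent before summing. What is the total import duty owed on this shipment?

Line 1 (13.64, Erios, 886 kg, $169,101.96):
Base rate for 13.64 is 33.5%.
13.64 has an FTA preferential rate, but origin Erios is not Galoria; base rate stands.
Duty = $169,101.96 × 33.5% = $56,649.16.
Line 2 (82.49, Erios, 156 kg, $25,568.40):
Base rate for 82.49 is 30.5%.
Additional duty on 82.49 from Erios: +25.2%. Applied ad valorem rate: 30.5% + 25.2% = 55.7%.
Duty = $25,568.40 × 55.7% = $14,241.60.
Line 3 (33.39, Erios, 3,531 m², $881,478.84):
Base rate for 33.39 is 5.5% + $2.12/m².
33.39 has an FTA preferential rate, but origin Erios is not Galoria; base rate stands.
Additional duty on 33.39 from Erios: +57.9%. Applied ad valorem rate: 5.5% + 57.9% = 63.4%.
Duty = $881,478.84 × 63.4% + 3,531 × $2.12 = $566,343.30.
Total = $56,649.16 + $14,241.60 + $566,343.30 = $637,234.06.

$637,234.06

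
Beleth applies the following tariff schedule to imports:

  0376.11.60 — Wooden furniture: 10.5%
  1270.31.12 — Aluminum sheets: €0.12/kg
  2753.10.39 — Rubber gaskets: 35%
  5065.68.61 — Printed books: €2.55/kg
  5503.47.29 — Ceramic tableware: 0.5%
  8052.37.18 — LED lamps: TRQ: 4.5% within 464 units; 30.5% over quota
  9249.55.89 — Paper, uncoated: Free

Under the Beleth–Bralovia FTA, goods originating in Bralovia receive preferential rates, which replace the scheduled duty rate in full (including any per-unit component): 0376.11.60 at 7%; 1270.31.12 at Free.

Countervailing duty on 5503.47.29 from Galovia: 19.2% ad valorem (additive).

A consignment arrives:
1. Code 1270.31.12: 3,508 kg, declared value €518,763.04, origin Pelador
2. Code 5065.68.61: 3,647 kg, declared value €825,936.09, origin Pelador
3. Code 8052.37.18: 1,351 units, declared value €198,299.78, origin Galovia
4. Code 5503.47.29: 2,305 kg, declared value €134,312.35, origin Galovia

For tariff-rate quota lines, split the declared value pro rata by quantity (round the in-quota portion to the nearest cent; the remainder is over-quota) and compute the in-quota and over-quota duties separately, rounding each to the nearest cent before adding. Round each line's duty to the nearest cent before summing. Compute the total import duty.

€78,954.24

Line 1 (1270.31.12, Pelador, 3,508 kg, €518,763.04):
Base rate for 1270.31.12 is €0.12/kg.
1270.31.12 has an FTA preferential rate, but origin Pelador is not Bralovia; base rate stands.
Duty = 3,508 × €0.12 = €420.96.
Line 2 (5065.68.61, Pelador, 3,647 kg, €825,936.09):
Base rate for 5065.68.61 is €2.55/kg.
Duty = 3,647 × €2.55 = €9,299.85.
Line 3 (8052.37.18, Galovia, 1,351 units, €198,299.78):
Code 8052.37.18 is under a tariff-rate quota (threshold 464 units). In-quota: 464 units at 4.5%; over-quota: 887 units at 30.5%.
Pro-rata value split: in-quota = €198,299.78 × 464/1,351 = €68,105.92; over-quota = €198,299.78 − €68,105.92 = €130,193.86.
In-quota duty = €68,105.92 × 4.5% = €3,064.77. Over-quota duty = €130,193.86 × 30.5% = €39,709.13.
Line duty = €3,064.77 + €39,709.13 = €42,773.90.
Line 4 (5503.47.29, Galovia, 2,305 kg, €134,312.35):
Base rate for 5503.47.29 is 0.5%.
Additional duty on 5503.47.29 from Galovia: +19.2%. Applied ad valorem rate: 0.5% + 19.2% = 19.7%.
Duty = €134,312.35 × 19.7% = €26,459.53.
Total = €420.96 + €9,299.85 + €42,773.90 + €26,459.53 = €78,954.24.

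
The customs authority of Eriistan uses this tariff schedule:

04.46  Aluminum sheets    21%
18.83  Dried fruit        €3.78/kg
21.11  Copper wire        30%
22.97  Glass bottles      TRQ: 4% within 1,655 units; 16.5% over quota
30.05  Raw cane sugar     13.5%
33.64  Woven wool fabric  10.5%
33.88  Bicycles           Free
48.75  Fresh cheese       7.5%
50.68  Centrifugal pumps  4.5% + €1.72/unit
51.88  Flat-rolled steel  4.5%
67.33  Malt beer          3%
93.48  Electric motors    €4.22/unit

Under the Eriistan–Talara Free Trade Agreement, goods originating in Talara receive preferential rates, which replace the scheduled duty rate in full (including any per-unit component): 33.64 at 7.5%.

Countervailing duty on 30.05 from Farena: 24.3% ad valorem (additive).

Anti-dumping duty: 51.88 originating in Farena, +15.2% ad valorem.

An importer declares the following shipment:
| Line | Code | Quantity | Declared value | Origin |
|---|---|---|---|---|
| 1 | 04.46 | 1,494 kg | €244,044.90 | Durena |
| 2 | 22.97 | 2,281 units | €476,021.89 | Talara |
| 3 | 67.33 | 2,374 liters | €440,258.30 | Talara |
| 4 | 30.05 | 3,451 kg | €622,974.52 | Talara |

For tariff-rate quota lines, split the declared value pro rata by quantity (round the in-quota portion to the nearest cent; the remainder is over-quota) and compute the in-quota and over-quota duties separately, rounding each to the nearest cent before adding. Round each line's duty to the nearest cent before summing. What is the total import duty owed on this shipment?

Line 1 (04.46, Durena, 1,494 kg, €244,044.90):
Base rate for 04.46 is 21%.
Duty = €244,044.90 × 21% = €51,249.43.
Line 2 (22.97, Talara, 2,281 units, €476,021.89):
Code 22.97 is under a tariff-rate quota (threshold 1,655 units). In-quota: 1,655 units at 4%; over-quota: 626 units at 16.5%.
Pro-rata value split: in-quota = €476,021.89 × 1,655/2,281 = €345,381.95; over-quota = €476,021.89 − €345,381.95 = €130,639.94.
In-quota duty = €345,381.95 × 4% = €13,815.28. Over-quota duty = €130,639.94 × 16.5% = €21,555.59.
Line duty = €13,815.28 + €21,555.59 = €35,370.87.
Line 3 (67.33, Talara, 2,374 liters, €440,258.30):
Base rate for 67.33 is 3%.
Origin Talara is the FTA partner but 67.33 is not on the preference list; base rate stands.
Duty = €440,258.30 × 3% = €13,207.75.
Line 4 (30.05, Talara, 3,451 kg, €622,974.52):
Base rate for 30.05 is 13.5%.
Origin Talara is the FTA partner but 30.05 is not on the preference list; base rate stands.
The additional-duty order on 30.05 targets Farena, not Talara; it does not apply.
Duty = €622,974.52 × 13.5% = €84,101.56.
Total = €51,249.43 + €35,370.87 + €13,207.75 + €84,101.56 = €183,929.61.

€183,929.61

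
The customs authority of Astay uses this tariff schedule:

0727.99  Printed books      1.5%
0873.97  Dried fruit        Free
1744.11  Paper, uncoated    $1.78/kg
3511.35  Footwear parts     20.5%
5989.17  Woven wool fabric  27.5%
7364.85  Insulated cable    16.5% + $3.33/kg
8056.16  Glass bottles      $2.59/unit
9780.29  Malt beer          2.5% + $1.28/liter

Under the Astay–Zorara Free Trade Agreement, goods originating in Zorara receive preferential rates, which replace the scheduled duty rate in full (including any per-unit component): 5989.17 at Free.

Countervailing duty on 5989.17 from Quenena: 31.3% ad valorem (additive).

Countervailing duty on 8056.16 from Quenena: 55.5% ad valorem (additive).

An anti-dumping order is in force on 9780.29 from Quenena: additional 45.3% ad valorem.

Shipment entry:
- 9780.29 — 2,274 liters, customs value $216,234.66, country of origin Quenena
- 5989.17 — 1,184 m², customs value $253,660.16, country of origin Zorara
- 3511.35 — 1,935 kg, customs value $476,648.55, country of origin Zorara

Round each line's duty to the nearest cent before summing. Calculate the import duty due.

Line 1 (9780.29, Quenena, 2,274 liters, $216,234.66):
Base rate for 9780.29 is 2.5% + $1.28/liter.
Additional duty on 9780.29 from Quenena: +45.3%. Applied ad valorem rate: 2.5% + 45.3% = 47.8%.
Duty = $216,234.66 × 47.8% + 2,274 × $1.28 = $106,270.89.
Line 2 (5989.17, Zorara, 1,184 m², $253,660.16):
Base rate for 5989.17 is 27.5%.
Origin Zorara qualifies under the Astay–Zorara agreement and 5989.17 is covered: preferential rate Free applies instead.
The additional-duty order on 5989.17 targets Quenena, not Zorara; it does not apply.
Duty = $253,660.16 × 0% = $0.00.
Line 3 (3511.35, Zorara, 1,935 kg, $476,648.55):
Base rate for 3511.35 is 20.5%.
Origin Zorara is the FTA partner but 3511.35 is not on the preference list; base rate stands.
Duty = $476,648.55 × 20.5% = $97,712.95.
Total = $106,270.89 + $0.00 + $97,712.95 = $203,983.84.

$203,983.84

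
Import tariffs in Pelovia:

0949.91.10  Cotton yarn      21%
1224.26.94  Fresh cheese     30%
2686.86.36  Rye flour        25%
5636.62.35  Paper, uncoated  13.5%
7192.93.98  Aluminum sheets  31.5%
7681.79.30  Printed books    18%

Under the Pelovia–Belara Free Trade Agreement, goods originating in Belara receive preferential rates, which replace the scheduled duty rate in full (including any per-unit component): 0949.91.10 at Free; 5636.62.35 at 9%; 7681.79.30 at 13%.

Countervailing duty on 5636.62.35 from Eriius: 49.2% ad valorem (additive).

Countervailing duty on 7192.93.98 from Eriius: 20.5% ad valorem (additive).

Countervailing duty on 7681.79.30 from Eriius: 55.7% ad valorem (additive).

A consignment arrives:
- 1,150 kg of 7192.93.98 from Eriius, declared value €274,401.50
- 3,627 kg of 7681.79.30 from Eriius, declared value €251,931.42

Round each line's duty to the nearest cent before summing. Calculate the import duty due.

Line 1 (7192.93.98, Eriius, 1,150 kg, €274,401.50):
Base rate for 7192.93.98 is 31.5%.
Additional duty on 7192.93.98 from Eriius: +20.5%. Applied ad valorem rate: 31.5% + 20.5% = 52%.
Duty = €274,401.50 × 52% = €142,688.78.
Line 2 (7681.79.30, Eriius, 3,627 kg, €251,931.42):
Base rate for 7681.79.30 is 18%.
7681.79.30 has an FTA preferential rate, but origin Eriius is not Belara; base rate stands.
Additional duty on 7681.79.30 from Eriius: +55.7%. Applied ad valorem rate: 18% + 55.7% = 73.7%.
Duty = €251,931.42 × 73.7% = €185,673.46.
Total = €142,688.78 + €185,673.46 = €328,362.24.

€328,362.24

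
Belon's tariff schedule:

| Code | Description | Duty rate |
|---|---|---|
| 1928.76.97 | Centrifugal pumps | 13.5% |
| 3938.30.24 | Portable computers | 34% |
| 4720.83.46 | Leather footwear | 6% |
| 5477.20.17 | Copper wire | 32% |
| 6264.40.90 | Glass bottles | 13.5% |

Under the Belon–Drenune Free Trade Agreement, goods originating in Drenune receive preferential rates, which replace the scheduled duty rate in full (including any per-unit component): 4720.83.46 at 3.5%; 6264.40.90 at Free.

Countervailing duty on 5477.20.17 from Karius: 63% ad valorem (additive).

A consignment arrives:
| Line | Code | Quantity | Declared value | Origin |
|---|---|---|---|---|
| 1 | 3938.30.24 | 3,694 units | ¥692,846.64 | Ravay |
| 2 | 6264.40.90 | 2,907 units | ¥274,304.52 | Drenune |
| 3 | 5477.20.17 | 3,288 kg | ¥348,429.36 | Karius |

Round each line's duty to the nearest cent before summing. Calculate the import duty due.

Line 1 (3938.30.24, Ravay, 3,694 units, ¥692,846.64):
Base rate for 3938.30.24 is 34%.
Duty = ¥692,846.64 × 34% = ¥235,567.86.
Line 2 (6264.40.90, Drenune, 2,907 units, ¥274,304.52):
Base rate for 6264.40.90 is 13.5%.
Origin Drenune qualifies under the Belon–Drenune agreement and 6264.40.90 is covered: preferential rate Free applies instead.
Duty = ¥274,304.52 × 0% = ¥0.00.
Line 3 (5477.20.17, Karius, 3,288 kg, ¥348,429.36):
Base rate for 5477.20.17 is 32%.
Additional duty on 5477.20.17 from Karius: +63%. Applied ad valorem rate: 32% + 63% = 95%.
Duty = ¥348,429.36 × 95% = ¥331,007.89.
Total = ¥235,567.86 + ¥0.00 + ¥331,007.89 = ¥566,575.75.

¥566,575.75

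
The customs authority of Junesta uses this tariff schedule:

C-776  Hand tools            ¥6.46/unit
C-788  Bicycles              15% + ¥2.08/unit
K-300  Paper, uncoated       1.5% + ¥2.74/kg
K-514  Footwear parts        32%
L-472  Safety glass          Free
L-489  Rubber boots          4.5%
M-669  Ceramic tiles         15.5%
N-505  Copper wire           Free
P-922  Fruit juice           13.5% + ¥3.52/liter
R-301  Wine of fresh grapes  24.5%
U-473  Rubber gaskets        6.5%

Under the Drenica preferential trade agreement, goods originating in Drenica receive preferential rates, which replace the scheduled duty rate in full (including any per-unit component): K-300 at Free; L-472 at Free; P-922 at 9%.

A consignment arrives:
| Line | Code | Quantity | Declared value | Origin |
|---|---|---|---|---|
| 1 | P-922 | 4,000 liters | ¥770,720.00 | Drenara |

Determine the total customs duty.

¥118,127.20

Line 1 (P-922, Drenara, 4,000 liters, ¥770,720.00):
Base rate for P-922 is 13.5% + ¥3.52/liter.
P-922 has an FTA preferential rate, but origin Drenara is not Drenica; base rate stands.
Duty = ¥770,720.00 × 13.5% + 4,000 × ¥3.52 = ¥118,127.20.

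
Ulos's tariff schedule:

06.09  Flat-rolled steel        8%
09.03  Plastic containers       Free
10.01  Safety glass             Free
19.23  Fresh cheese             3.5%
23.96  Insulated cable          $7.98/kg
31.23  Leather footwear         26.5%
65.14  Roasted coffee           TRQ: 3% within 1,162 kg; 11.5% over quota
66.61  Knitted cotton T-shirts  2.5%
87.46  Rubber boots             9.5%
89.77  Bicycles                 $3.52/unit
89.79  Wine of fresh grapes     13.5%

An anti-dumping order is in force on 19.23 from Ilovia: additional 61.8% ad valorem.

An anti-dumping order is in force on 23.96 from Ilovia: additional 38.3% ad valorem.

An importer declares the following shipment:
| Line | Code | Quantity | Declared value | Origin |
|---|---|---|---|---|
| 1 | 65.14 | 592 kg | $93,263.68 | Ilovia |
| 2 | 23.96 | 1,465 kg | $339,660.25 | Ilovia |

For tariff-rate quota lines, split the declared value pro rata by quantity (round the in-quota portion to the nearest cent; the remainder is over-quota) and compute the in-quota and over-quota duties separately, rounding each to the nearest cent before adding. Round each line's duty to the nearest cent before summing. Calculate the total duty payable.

$144,578.49

Line 1 (65.14, Ilovia, 592 kg, $93,263.68):
Code 65.14 is under a tariff-rate quota (threshold 1,162 kg). Quantity 592 kg is within the quota, so the in-quota rate 3% applies to the full value.
Duty = $93,263.68 × 3% = $2,797.91.
Line 2 (23.96, Ilovia, 1,465 kg, $339,660.25):
Base rate for 23.96 is $7.98/kg.
Additional duty on 23.96 from Ilovia: +38.3% ad valorem. Applied ad valorem rate = 38.3%.
Duty = $339,660.25 × 38.3% + 1,465 × $7.98 = $141,780.58.
Total = $2,797.91 + $141,780.58 = $144,578.49.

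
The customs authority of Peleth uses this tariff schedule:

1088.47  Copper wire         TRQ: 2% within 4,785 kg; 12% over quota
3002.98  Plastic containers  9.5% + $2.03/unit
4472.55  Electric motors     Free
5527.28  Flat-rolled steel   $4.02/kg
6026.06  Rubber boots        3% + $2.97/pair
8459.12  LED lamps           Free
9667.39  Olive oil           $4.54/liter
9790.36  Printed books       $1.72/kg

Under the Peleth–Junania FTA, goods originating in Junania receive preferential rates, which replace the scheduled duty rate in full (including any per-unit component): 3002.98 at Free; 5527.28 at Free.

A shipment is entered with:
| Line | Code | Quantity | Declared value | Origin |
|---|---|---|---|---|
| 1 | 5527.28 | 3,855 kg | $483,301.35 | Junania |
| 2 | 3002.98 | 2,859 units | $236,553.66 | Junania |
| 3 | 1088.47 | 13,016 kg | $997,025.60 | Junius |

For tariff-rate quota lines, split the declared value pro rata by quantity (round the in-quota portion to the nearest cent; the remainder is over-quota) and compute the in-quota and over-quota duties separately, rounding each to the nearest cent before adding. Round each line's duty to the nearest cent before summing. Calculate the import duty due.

Line 1 (5527.28, Junania, 3,855 kg, $483,301.35):
Base rate for 5527.28 is $4.02/kg.
Origin Junania qualifies under the Peleth–Junania agreement and 5527.28 is covered: preferential rate Free applies instead.
Duty = $483,301.35 × 0% = $0.00.
Line 2 (3002.98, Junania, 2,859 units, $236,553.66):
Base rate for 3002.98 is 9.5% + $2.03/unit.
Origin Junania qualifies under the Peleth–Junania agreement and 3002.98 is covered: preferential rate Free applies instead.
Duty = $236,553.66 × 0% = $0.00.
Line 3 (1088.47, Junius, 13,016 kg, $997,025.60):
Code 1088.47 is under a tariff-rate quota (threshold 4,785 kg). In-quota: 4,785 kg at 2%; over-quota: 8,231 kg at 12%.
Pro-rata value split: in-quota = $997,025.60 × 4,785/13,016 = $366,531.00; over-quota = $997,025.60 − $366,531.00 = $630,494.60.
In-quota duty = $366,531.00 × 2% = $7,330.62. Over-quota duty = $630,494.60 × 12% = $75,659.35.
Line duty = $7,330.62 + $75,659.35 = $82,989.97.
Total = $0.00 + $0.00 + $82,989.97 = $82,989.97.

$82,989.97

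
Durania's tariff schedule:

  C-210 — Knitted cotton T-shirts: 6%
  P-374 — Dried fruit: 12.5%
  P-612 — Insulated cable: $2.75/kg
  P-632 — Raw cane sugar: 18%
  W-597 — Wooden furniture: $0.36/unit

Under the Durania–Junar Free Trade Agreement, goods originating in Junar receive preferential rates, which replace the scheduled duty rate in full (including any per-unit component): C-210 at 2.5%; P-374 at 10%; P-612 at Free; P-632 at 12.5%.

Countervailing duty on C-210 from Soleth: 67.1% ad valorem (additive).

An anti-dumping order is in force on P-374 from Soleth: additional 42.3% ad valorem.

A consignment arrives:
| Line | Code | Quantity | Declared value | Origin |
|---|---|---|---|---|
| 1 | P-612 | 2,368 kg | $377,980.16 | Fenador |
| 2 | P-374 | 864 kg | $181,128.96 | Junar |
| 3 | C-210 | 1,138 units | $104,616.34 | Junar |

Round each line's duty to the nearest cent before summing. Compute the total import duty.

Line 1 (P-612, Fenador, 2,368 kg, $377,980.16):
Base rate for P-612 is $2.75/kg.
P-612 has an FTA preferential rate, but origin Fenador is not Junar; base rate stands.
Duty = 2,368 × $2.75 = $6,512.00.
Line 2 (P-374, Junar, 864 kg, $181,128.96):
Base rate for P-374 is 12.5%.
Origin Junar qualifies under the Durania–Junar agreement and P-374 is covered: preferential rate 10% applies instead.
The additional-duty order on P-374 targets Soleth, not Junar; it does not apply.
Duty = $181,128.96 × 10% = $18,112.90.
Line 3 (C-210, Junar, 1,138 units, $104,616.34):
Base rate for C-210 is 6%.
Origin Junar qualifies under the Durania–Junar agreement and C-210 is covered: preferential rate 2.5% applies instead.
The additional-duty order on C-210 targets Soleth, not Junar; it does not apply.
Duty = $104,616.34 × 2.5% = $2,615.41.
Total = $6,512.00 + $18,112.90 + $2,615.41 = $27,240.31.

$27,240.31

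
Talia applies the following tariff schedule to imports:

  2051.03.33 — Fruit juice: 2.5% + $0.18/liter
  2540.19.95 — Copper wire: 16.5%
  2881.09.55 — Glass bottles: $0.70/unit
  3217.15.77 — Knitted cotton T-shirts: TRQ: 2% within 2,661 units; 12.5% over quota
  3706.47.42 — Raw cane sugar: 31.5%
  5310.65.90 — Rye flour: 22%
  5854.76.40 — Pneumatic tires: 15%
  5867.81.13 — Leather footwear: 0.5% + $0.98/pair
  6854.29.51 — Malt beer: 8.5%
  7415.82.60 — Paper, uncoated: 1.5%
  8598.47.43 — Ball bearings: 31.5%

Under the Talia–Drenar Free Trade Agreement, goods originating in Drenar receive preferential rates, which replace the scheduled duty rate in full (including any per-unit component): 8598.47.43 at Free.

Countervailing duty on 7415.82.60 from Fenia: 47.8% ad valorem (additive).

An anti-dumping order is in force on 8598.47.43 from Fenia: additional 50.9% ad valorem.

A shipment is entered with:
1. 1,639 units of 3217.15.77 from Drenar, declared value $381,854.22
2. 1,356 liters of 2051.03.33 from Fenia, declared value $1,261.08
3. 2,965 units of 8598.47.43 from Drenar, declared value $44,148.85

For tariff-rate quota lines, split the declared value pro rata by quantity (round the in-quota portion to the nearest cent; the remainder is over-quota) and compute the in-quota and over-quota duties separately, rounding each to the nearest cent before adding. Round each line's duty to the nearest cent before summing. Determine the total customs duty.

$7,912.69

Line 1 (3217.15.77, Drenar, 1,639 units, $381,854.22):
Code 3217.15.77 is under a tariff-rate quota (threshold 2,661 units). Quantity 1,639 units is within the quota, so the in-quota rate 2% applies to the full value.
Duty = $381,854.22 × 2% = $7,637.08.
Line 2 (2051.03.33, Fenia, 1,356 liters, $1,261.08):
Base rate for 2051.03.33 is 2.5% + $0.18/liter.
Duty = $1,261.08 × 2.5% + 1,356 × $0.18 = $275.61.
Line 3 (8598.47.43, Drenar, 2,965 units, $44,148.85):
Base rate for 8598.47.43 is 31.5%.
Origin Drenar qualifies under the Talia–Drenar agreement and 8598.47.43 is covered: preferential rate Free applies instead.
The additional-duty order on 8598.47.43 targets Fenia, not Drenar; it does not apply.
Duty = $44,148.85 × 0% = $0.00.
Total = $7,637.08 + $275.61 + $0.00 = $7,912.69.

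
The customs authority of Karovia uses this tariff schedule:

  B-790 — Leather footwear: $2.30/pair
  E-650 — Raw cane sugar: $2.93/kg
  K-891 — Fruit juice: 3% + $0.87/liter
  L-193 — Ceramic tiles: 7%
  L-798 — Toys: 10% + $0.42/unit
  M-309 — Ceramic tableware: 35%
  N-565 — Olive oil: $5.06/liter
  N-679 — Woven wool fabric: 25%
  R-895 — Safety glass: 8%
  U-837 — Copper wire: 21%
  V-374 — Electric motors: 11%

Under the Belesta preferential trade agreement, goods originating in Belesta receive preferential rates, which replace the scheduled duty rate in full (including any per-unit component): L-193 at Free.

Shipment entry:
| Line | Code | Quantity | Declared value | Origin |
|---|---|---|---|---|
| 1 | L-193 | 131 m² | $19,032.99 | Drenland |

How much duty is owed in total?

Line 1 (L-193, Drenland, 131 m², $19,032.99):
Base rate for L-193 is 7%.
L-193 has an FTA preferential rate, but origin Drenland is not Belesta; base rate stands.
Duty = $19,032.99 × 7% = $1,332.31.

$1,332.31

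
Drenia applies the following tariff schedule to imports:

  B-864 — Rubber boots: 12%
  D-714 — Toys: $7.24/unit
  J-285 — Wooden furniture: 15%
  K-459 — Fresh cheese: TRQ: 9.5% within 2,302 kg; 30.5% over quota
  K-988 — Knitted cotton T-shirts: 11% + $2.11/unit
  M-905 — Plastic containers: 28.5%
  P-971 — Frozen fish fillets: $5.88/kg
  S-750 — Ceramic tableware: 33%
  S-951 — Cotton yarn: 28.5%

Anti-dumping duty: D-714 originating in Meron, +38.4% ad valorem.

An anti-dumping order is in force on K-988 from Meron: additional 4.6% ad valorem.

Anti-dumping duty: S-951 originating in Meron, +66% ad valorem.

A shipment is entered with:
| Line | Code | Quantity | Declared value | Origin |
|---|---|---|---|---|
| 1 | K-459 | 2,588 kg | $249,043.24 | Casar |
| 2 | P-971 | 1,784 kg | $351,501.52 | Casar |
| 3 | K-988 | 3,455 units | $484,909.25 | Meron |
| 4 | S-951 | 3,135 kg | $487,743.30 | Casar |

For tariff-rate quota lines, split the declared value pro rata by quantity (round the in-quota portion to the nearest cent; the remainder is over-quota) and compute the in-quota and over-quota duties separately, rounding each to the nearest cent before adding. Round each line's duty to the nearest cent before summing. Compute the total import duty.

Line 1 (K-459, Casar, 2,588 kg, $249,043.24):
Code K-459 is under a tariff-rate quota (threshold 2,302 kg). In-quota: 2,302 kg at 9.5%; over-quota: 286 kg at 30.5%.
Pro-rata value split: in-quota = $249,043.24 × 2,302/2,588 = $221,521.46; over-quota = $249,043.24 − $221,521.46 = $27,521.78.
In-quota duty = $221,521.46 × 9.5% = $21,044.54. Over-quota duty = $27,521.78 × 30.5% = $8,394.14.
Line duty = $21,044.54 + $8,394.14 = $29,438.68.
Line 2 (P-971, Casar, 1,784 kg, $351,501.52):
Base rate for P-971 is $5.88/kg.
Duty = 1,784 × $5.88 = $10,489.92.
Line 3 (K-988, Meron, 3,455 units, $484,909.25):
Base rate for K-988 is 11% + $2.11/unit.
Additional duty on K-988 from Meron: +4.6%. Applied ad valorem rate: 11% + 4.6% = 15.6%.
Duty = $484,909.25 × 15.6% + 3,455 × $2.11 = $82,935.89.
Line 4 (S-951, Casar, 3,135 kg, $487,743.30):
Base rate for S-951 is 28.5%.
The additional-duty order on S-951 targets Meron, not Casar; it does not apply.
Duty = $487,743.30 × 28.5% = $139,006.84.
Total = $29,438.68 + $10,489.92 + $82,935.89 + $139,006.84 = $261,871.33.

$261,871.33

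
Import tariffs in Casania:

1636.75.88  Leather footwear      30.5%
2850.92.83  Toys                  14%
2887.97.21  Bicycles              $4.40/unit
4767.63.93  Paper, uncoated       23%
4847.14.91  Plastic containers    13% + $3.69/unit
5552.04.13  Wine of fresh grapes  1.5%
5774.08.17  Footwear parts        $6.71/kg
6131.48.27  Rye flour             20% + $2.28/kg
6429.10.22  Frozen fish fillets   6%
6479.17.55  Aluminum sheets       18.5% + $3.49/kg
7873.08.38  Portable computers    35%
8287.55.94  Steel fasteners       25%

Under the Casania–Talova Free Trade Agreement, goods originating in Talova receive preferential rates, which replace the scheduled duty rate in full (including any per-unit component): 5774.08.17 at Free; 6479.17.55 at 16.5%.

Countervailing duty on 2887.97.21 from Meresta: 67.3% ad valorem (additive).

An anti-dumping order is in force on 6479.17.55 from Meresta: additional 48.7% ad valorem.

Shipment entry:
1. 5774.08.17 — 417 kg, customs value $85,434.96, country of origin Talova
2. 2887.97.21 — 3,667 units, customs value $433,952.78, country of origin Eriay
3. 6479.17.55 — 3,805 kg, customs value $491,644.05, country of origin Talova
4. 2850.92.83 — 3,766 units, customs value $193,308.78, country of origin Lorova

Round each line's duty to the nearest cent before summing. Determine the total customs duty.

Line 1 (5774.08.17, Talova, 417 kg, $85,434.96):
Base rate for 5774.08.17 is $6.71/kg.
Origin Talova qualifies under the Casania–Talova agreement and 5774.08.17 is covered: preferential rate Free applies instead.
Duty = $85,434.96 × 0% = $0.00.
Line 2 (2887.97.21, Eriay, 3,667 units, $433,952.78):
Base rate for 2887.97.21 is $4.40/unit.
The additional-duty order on 2887.97.21 targets Meresta, not Eriay; it does not apply.
Duty = 3,667 × $4.40 = $16,134.80.
Line 3 (6479.17.55, Talova, 3,805 kg, $491,644.05):
Base rate for 6479.17.55 is 18.5% + $3.49/kg.
Origin Talova qualifies under the Casania–Talova agreement and 6479.17.55 is covered: preferential rate 16.5% applies instead.
The additional-duty order on 6479.17.55 targets Meresta, not Talova; it does not apply.
Duty = $491,644.05 × 16.5% = $81,121.27.
Line 4 (2850.92.83, Lorova, 3,766 units, $193,308.78):
Base rate for 2850.92.83 is 14%.
Duty = $193,308.78 × 14% = $27,063.23.
Total = $0.00 + $16,134.80 + $81,121.27 + $27,063.23 = $124,319.30.

$124,319.30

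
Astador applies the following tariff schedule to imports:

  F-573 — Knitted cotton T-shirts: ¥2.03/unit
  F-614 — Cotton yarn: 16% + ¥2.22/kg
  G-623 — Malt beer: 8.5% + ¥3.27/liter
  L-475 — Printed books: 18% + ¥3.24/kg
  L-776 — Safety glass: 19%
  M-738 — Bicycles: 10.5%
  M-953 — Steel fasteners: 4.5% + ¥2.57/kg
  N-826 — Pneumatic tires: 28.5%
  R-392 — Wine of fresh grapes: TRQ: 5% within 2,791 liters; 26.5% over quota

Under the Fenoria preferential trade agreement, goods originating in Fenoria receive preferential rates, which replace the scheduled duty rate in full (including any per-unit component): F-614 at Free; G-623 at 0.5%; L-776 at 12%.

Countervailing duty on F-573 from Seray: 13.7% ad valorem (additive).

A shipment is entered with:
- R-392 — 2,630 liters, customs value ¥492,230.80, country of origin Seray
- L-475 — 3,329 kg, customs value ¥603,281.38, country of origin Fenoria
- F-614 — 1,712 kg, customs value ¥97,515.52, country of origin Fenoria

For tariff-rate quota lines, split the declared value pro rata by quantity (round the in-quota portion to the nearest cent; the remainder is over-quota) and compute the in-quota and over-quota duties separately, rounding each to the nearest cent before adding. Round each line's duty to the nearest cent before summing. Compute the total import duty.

Line 1 (R-392, Seray, 2,630 liters, ¥492,230.80):
Code R-392 is under a tariff-rate quota (threshold 2,791 liters). Quantity 2,630 liters is within the quota, so the in-quota rate 5% applies to the full value.
Duty = ¥492,230.80 × 5% = ¥24,611.54.
Line 2 (L-475, Fenoria, 3,329 kg, ¥603,281.38):
Base rate for L-475 is 18% + ¥3.24/kg.
Origin Fenoria is the FTA partner but L-475 is not on the preference list; base rate stands.
Duty = ¥603,281.38 × 18% + 3,329 × ¥3.24 = ¥119,376.61.
Line 3 (F-614, Fenoria, 1,712 kg, ¥97,515.52):
Base rate for F-614 is 16% + ¥2.22/kg.
Origin Fenoria qualifies under the Astador–Fenoria agreement and F-614 is covered: preferential rate Free applies instead.
Duty = ¥97,515.52 × 0% = ¥0.00.
Total = ¥24,611.54 + ¥119,376.61 + ¥0.00 = ¥143,988.15.

¥143,988.15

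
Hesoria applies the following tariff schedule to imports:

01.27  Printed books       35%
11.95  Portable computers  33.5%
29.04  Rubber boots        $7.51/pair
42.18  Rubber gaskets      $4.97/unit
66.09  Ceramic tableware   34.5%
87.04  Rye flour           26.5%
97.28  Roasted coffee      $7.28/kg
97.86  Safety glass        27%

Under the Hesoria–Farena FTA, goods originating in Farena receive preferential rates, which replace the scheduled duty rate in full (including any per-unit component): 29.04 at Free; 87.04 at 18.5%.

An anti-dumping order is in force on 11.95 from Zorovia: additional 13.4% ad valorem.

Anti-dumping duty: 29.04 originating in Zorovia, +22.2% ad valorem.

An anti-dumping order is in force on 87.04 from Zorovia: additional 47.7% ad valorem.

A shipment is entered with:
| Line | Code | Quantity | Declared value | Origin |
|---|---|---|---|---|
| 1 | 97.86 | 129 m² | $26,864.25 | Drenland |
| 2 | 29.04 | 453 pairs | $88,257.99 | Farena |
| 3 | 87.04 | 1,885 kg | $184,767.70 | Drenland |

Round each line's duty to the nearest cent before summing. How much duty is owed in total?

Line 1 (97.86, Drenland, 129 m², $26,864.25):
Base rate for 97.86 is 27%.
Duty = $26,864.25 × 27% = $7,253.35.
Line 2 (29.04, Farena, 453 pairs, $88,257.99):
Base rate for 29.04 is $7.51/pair.
Origin Farena qualifies under the Hesoria–Farena agreement and 29.04 is covered: preferential rate Free applies instead.
The additional-duty order on 29.04 targets Zorovia, not Farena; it does not apply.
Duty = $88,257.99 × 0% = $0.00.
Line 3 (87.04, Drenland, 1,885 kg, $184,767.70):
Base rate for 87.04 is 26.5%.
87.04 has an FTA preferential rate, but origin Drenland is not Farena; base rate stands.
The additional-duty order on 87.04 targets Zorovia, not Drenland; it does not apply.
Duty = $184,767.70 × 26.5% = $48,963.44.
Total = $7,253.35 + $0.00 + $48,963.44 = $56,216.79.

$56,216.79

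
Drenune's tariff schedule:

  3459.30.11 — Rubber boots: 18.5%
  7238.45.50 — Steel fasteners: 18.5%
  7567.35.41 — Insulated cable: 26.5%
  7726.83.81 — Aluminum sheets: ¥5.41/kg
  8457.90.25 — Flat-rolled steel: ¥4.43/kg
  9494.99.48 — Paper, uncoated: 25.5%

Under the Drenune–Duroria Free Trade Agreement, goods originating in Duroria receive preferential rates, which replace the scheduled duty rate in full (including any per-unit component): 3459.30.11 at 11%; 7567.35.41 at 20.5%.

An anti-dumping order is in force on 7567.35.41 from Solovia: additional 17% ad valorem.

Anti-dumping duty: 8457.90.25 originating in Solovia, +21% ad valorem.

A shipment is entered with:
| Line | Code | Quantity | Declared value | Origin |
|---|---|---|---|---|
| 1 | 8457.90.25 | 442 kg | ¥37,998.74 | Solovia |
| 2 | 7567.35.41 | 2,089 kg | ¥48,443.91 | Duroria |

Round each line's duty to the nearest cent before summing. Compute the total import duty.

¥19,868.80

Line 1 (8457.90.25, Solovia, 442 kg, ¥37,998.74):
Base rate for 8457.90.25 is ¥4.43/kg.
Additional duty on 8457.90.25 from Solovia: +21% ad valorem. Applied ad valorem rate = 21%.
Duty = ¥37,998.74 × 21% + 442 × ¥4.43 = ¥9,937.80.
Line 2 (7567.35.41, Duroria, 2,089 kg, ¥48,443.91):
Base rate for 7567.35.41 is 26.5%.
Origin Duroria qualifies under the Drenune–Duroria agreement and 7567.35.41 is covered: preferential rate 20.5% applies instead.
The additional-duty order on 7567.35.41 targets Solovia, not Duroria; it does not apply.
Duty = ¥48,443.91 × 20.5% = ¥9,931.00.
Total = ¥9,937.80 + ¥9,931.00 = ¥19,868.80.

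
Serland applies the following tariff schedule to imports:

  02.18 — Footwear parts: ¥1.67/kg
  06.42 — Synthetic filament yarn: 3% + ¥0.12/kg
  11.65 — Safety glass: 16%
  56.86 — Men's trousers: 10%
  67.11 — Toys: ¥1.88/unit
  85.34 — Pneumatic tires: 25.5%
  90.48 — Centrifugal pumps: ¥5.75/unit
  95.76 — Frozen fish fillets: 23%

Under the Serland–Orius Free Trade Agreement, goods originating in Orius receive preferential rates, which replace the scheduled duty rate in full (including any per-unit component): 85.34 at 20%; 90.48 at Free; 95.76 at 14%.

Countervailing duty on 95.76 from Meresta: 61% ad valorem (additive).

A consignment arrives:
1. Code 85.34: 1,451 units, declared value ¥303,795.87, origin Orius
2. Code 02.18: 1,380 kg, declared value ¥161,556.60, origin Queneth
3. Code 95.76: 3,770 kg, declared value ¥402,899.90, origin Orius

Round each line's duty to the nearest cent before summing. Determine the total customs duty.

Line 1 (85.34, Orius, 1,451 units, ¥303,795.87):
Base rate for 85.34 is 25.5%.
Origin Orius qualifies under the Serland–Orius agreement and 85.34 is covered: preferential rate 20% applies instead.
Duty = ¥303,795.87 × 20% = ¥60,759.17.
Line 2 (02.18, Queneth, 1,380 kg, ¥161,556.60):
Base rate for 02.18 is ¥1.67/kg.
Duty = 1,380 × ¥1.67 = ¥2,304.60.
Line 3 (95.76, Orius, 3,770 kg, ¥402,899.90):
Base rate for 95.76 is 23%.
Origin Orius qualifies under the Serland–Orius agreement and 95.76 is covered: preferential rate 14% applies instead.
The additional-duty order on 95.76 targets Meresta, not Orius; it does not apply.
Duty = ¥402,899.90 × 14% = ¥56,405.99.
Total = ¥60,759.17 + ¥2,304.60 + ¥56,405.99 = ¥119,469.76.

¥119,469.76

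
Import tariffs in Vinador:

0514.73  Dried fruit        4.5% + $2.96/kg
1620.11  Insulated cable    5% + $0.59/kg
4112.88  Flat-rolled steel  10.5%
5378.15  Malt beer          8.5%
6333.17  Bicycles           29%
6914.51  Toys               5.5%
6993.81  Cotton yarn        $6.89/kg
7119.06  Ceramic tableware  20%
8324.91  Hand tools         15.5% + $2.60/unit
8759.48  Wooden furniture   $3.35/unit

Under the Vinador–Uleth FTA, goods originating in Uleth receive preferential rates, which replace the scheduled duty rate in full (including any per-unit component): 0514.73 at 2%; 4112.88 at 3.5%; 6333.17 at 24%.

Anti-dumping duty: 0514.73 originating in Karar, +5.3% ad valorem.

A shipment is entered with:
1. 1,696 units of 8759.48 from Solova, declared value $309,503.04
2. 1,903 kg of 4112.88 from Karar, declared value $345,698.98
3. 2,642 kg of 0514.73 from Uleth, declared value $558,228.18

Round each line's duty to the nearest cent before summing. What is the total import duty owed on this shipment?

$53,144.55

Line 1 (8759.48, Solova, 1,696 units, $309,503.04):
Base rate for 8759.48 is $3.35/unit.
Duty = 1,696 × $3.35 = $5,681.60.
Line 2 (4112.88, Karar, 1,903 kg, $345,698.98):
Base rate for 4112.88 is 10.5%.
4112.88 has an FTA preferential rate, but origin Karar is not Uleth; base rate stands.
Duty = $345,698.98 × 10.5% = $36,298.39.
Line 3 (0514.73, Uleth, 2,642 kg, $558,228.18):
Base rate for 0514.73 is 4.5% + $2.96/kg.
Origin Uleth qualifies under the Vinador–Uleth agreement and 0514.73 is covered: preferential rate 2% applies instead.
The additional-duty order on 0514.73 targets Karar, not Uleth; it does not apply.
Duty = $558,228.18 × 2% = $11,164.56.
Total = $5,681.60 + $36,298.39 + $11,164.56 = $53,144.55.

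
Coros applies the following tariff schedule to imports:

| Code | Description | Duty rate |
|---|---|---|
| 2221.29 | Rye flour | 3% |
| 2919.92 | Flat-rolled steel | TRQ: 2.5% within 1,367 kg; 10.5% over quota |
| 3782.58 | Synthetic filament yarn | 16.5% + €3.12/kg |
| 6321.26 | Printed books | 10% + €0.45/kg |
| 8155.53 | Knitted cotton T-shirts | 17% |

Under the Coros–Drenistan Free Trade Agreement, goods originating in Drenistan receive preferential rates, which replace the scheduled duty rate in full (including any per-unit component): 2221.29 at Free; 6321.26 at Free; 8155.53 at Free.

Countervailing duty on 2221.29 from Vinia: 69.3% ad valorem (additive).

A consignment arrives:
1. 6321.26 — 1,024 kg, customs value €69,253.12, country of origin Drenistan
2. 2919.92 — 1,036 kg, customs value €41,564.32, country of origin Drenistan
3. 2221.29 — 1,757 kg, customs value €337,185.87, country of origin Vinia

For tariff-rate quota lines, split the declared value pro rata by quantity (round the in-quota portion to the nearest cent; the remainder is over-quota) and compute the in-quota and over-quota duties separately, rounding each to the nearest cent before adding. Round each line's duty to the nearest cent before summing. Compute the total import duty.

€244,824.49

Line 1 (6321.26, Drenistan, 1,024 kg, €69,253.12):
Base rate for 6321.26 is 10% + €0.45/kg.
Origin Drenistan qualifies under the Coros–Drenistan agreement and 6321.26 is covered: preferential rate Free applies instead.
Duty = €69,253.12 × 0% = €0.00.
Line 2 (2919.92, Drenistan, 1,036 kg, €41,564.32):
Code 2919.92 is under a tariff-rate quota (threshold 1,367 kg). Quantity 1,036 kg is within the quota, so the in-quota rate 2.5% applies to the full value.
Duty = €41,564.32 × 2.5% = €1,039.11.
Line 3 (2221.29, Vinia, 1,757 kg, €337,185.87):
Base rate for 2221.29 is 3%.
2221.29 has an FTA preferential rate, but origin Vinia is not Drenistan; base rate stands.
Additional duty on 2221.29 from Vinia: +69.3%. Applied ad valorem rate: 3% + 69.3% = 72.3%.
Duty = €337,185.87 × 72.3% = €243,785.38.
Total = €0.00 + €1,039.11 + €243,785.38 = €244,824.49.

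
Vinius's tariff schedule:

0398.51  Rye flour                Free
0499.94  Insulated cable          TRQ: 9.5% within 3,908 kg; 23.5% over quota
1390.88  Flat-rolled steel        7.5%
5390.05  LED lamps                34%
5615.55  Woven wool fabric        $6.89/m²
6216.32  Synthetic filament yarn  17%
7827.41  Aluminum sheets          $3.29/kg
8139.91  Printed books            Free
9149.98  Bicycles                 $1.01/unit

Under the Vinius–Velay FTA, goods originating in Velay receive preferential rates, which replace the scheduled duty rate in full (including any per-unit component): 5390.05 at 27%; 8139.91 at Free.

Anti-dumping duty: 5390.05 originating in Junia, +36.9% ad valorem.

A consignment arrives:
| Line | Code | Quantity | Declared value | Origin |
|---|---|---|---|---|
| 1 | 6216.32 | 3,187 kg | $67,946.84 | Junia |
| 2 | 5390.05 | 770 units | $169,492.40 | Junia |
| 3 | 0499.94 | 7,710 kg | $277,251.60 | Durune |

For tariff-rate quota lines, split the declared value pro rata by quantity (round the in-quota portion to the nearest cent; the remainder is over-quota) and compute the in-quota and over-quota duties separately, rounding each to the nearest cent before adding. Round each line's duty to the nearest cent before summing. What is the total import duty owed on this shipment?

Line 1 (6216.32, Junia, 3,187 kg, $67,946.84):
Base rate for 6216.32 is 17%.
Duty = $67,946.84 × 17% = $11,550.96.
Line 2 (5390.05, Junia, 770 units, $169,492.40):
Base rate for 5390.05 is 34%.
5390.05 has an FTA preferential rate, but origin Junia is not Velay; base rate stands.
Additional duty on 5390.05 from Junia: +36.9%. Applied ad valorem rate: 34% + 36.9% = 70.9%.
Duty = $169,492.40 × 70.9% = $120,170.11.
Line 3 (0499.94, Durune, 7,710 kg, $277,251.60):
Code 0499.94 is under a tariff-rate quota (threshold 3,908 kg). In-quota: 3,908 kg at 9.5%; over-quota: 3,802 kg at 23.5%.
Pro-rata value split: in-quota = $277,251.60 × 3,908/7,710 = $140,531.68; over-quota = $277,251.60 − $140,531.68 = $136,719.92.
In-quota duty = $140,531.68 × 9.5% = $13,350.51. Over-quota duty = $136,719.92 × 23.5% = $32,129.18.
Line duty = $13,350.51 + $32,129.18 = $45,479.69.
Total = $11,550.96 + $120,170.11 + $45,479.69 = $177,200.76.

$177,200.76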